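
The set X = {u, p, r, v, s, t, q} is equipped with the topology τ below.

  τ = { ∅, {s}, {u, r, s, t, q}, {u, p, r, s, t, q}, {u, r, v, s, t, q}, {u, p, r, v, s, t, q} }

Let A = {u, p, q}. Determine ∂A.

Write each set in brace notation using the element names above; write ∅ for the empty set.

interior: largest open inside A is ∅ (from ∅)
cl via duality: int({r, v, s, t}) = {s}, so X∖{s} = {u, p, r, v, t, q}
cl∖int = {u, p, r, v, t, q}

{u, p, r, v, t, q}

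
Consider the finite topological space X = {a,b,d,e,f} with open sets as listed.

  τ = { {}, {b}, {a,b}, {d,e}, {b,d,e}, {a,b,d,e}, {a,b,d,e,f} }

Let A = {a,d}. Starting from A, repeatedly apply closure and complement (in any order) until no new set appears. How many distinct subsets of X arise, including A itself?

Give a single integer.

10

X∖A={b,e,f}, int(X∖A)={b}, hence cl(A)={a,d,e,f}
Orbit (k=closure, c=complement):
  1. A     = {a,d}
  2. kA    = {a,d,e,f}
  3. cA    = {b,e,f}
  4. ckA   = {b}
  5. kcA   = {a,b,d,e,f}
  6. kckA  = {a,b,f}
  7. ckcA  = {}
  8. ckckA = {d,e}
  9. kckckA = {d,e,f}
  10. ckckckA = {a,b}
(closed under both — stop)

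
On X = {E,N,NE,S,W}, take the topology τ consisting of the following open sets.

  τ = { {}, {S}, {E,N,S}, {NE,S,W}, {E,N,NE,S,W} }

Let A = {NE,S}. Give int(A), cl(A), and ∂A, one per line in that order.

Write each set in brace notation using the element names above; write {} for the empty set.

int(A) = {S}
cl(A)  = {E,N,NE,S,W}
∂A     = {E,N,NE,W}

interior: largest open inside A is {S} (from {}, {S})
cl via duality: int({E,N,W}) = {}, so X∖{} = {E,N,NE,S,W}
cl∖int = {E,N,NE,W}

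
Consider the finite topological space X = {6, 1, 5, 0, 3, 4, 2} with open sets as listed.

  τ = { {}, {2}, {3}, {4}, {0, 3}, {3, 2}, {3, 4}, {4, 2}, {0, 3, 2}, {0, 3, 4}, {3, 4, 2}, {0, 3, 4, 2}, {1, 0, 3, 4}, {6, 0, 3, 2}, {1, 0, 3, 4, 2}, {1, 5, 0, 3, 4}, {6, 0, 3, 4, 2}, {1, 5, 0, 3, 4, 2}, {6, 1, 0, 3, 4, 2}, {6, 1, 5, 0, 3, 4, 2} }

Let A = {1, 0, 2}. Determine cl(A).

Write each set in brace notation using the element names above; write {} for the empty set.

{6, 1, 5, 0, 2}

cl via duality: int({6, 5, 3, 4}) = {3, 4}, so X∖{3, 4} = {6, 1, 5, 0, 2}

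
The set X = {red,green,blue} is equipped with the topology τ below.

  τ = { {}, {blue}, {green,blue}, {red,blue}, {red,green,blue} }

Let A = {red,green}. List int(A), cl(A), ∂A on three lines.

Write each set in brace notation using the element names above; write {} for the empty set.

int(A) = {}
cl(A)  = {red,green}
∂A     = {red,green}

interior: largest open inside A is {} (from {})
cl via duality: int({blue}) = {blue}, so X∖{blue} = {red,green}
cl∖int = {red,green}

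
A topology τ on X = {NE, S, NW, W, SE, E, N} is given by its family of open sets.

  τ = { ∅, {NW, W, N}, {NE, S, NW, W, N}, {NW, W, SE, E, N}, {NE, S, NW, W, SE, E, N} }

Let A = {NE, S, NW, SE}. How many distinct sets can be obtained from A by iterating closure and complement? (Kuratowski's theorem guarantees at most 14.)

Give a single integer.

4

cl via duality: int({W, E, N}) = ∅, so X∖∅ = {NE, S, NW, W, SE, E, N}
Write k for closure, c for complement:
  1. A     = {NE, S, NW, SE}
  2. kA    = {NE, S, NW, W, SE, E, N}
  3. cA    = {W, E, N}
  4. ckA   = ∅
applying k or c yields no new set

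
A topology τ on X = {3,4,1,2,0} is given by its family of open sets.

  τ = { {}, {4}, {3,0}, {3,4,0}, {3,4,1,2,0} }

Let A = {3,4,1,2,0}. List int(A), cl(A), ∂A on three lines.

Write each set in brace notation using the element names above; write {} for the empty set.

interior: largest open inside A is {3,4,1,2,0} (from {}, {4}, {3,0}, {3,4,0}, {3,4,1,2,0})
cl via duality: int({}) = {}, so X∖{} = {3,4,1,2,0}
cl∖int = {}

int(A) = {3,4,1,2,0}
cl(A)  = {3,4,1,2,0}
∂A     = {}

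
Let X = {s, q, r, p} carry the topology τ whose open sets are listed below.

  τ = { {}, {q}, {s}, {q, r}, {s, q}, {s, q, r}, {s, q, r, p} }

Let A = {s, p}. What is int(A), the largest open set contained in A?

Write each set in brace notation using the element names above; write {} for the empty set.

open subsets of A: {}, {s}; so int(A) = {s}

{s}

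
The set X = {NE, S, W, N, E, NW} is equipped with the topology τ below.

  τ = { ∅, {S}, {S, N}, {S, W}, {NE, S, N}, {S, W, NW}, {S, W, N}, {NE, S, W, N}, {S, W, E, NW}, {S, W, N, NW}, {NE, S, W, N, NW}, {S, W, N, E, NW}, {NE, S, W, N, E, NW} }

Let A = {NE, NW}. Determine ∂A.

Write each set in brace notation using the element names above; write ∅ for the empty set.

{NE, E, NW}

U open, U⊆A: ∅. int(A) = ⋃ = ∅
X∖A={S, W, N, E}, int(X∖A)={S, W, N}, hence cl(A)={NE, E, NW}
∂A: remove int from cl → {NE, E, NW}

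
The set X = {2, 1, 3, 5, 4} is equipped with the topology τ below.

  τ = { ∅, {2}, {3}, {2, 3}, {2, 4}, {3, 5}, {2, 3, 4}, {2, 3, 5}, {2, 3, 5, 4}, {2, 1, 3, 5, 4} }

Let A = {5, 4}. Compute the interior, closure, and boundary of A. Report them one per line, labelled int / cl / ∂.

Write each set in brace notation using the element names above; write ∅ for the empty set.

opens ⊆ A: ∅; union → int = ∅
complement {2, 1, 3}; its interior {2, 3}; cl(A) = X∖{2, 3} = {1, 5, 4}
boundary = {1, 5, 4} ∖ ∅ = {1, 5, 4}

int(A) = ∅
cl(A)  = {1, 5, 4}
∂A     = {1, 5, 4}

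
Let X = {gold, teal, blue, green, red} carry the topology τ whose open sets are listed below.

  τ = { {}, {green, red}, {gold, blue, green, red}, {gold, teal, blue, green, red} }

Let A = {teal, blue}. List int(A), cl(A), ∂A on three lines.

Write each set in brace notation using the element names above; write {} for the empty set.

open subsets of A: {}; so int(A) = {}
closure: X∖int(X∖A) = X∖{green, red} = {gold, teal, blue}
∂A = {gold, teal, blue} minus {} = {gold, teal, blue}

int(A) = {}
cl(A)  = {gold, teal, blue}
∂A     = {gold, teal, blue}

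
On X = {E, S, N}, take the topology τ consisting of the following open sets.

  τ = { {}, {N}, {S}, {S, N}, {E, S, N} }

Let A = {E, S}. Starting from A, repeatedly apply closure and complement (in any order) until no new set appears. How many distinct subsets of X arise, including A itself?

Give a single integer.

4

closure: X∖int(X∖A) = X∖{N} = {E, S}
Let k=closure and c=complement:
  1. A     = {E, S}
  2. cA    = {N}
  3. kcA   = {E, N}
  4. ckcA  = {S}
— saturated at 4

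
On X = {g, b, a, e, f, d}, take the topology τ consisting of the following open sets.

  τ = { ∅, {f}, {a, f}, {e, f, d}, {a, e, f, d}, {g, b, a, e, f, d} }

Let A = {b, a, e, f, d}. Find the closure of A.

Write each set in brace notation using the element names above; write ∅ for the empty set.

closure: X∖int(X∖A) = X∖∅ = {g, b, a, e, f, d}

{g, b, a, e, f, d}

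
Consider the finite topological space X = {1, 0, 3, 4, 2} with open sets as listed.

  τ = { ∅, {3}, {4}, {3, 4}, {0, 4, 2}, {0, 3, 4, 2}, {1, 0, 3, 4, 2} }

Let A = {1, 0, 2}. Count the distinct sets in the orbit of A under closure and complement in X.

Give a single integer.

X∖A={3, 4}, int(X∖A)={3, 4}, hence cl(A)={1, 0, 2}
Orbit (k=closure, c=complement):
  1. A     = {1, 0, 2}
  2. cA    = {3, 4}
  3. kcA   = {1, 0, 3, 4, 2}
  4. ckcA  = ∅
(closed under both — stop)

4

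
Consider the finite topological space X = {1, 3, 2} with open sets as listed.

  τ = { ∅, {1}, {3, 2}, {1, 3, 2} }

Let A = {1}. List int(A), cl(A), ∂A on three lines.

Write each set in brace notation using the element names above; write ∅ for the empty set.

interior: largest open inside A is {1} (from ∅, {1})
cl via duality: int({3, 2}) = {3, 2}, so X∖{3, 2} = {1}
cl∖int = ∅

int(A) = {1}
cl(A)  = {1}
∂A     = ∅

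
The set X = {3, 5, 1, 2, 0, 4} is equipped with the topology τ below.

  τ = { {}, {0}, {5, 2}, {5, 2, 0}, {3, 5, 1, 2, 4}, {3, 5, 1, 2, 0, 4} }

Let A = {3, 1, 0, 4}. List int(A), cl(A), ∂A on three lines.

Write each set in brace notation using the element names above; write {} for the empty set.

int(A) = {0}
cl(A)  = {3, 1, 0, 4}
∂A     = {3, 1, 4}

open subsets of A: {}, {0}; so int(A) = {0}
closure: X∖int(X∖A) = X∖{5, 2} = {3, 1, 0, 4}
∂A = {3, 1, 0, 4} minus {0} = {3, 1, 4}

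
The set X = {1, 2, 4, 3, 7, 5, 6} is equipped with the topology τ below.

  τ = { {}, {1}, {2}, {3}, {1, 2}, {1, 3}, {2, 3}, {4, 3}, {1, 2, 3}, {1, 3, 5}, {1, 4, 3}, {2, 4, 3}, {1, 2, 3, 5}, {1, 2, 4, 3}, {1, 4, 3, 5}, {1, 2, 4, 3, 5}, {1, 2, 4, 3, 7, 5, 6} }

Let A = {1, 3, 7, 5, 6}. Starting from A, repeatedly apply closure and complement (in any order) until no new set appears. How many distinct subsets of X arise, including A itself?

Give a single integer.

8

complement {2, 4}; its interior {2}; cl(A) = X∖{2} = {1, 4, 3, 7, 5, 6}
With k = closure, c = complement:
  1. A     = {1, 3, 7, 5, 6}
  2. kA    = {1, 4, 3, 7, 5, 6}
  3. cA    = {2, 4}
  4. ckA   = {2}
  5. kcA   = {2, 4, 7, 6}
  6. kckA  = {2, 7, 6}
  7. ckcA  = {1, 3, 5}
  8. ckckA = {1, 4, 3, 5}
k, c of each give nothing new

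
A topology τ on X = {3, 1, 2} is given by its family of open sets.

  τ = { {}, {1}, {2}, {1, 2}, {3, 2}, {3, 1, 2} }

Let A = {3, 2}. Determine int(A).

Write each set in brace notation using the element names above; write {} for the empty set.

opens ⊆ A: {}, {2}, {3, 2}; union → int = {3, 2}

{3, 2}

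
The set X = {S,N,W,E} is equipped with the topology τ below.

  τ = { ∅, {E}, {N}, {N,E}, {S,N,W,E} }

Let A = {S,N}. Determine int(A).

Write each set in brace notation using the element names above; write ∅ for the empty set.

{N}

open subsets of A: ∅, {N}; so int(A) = {N}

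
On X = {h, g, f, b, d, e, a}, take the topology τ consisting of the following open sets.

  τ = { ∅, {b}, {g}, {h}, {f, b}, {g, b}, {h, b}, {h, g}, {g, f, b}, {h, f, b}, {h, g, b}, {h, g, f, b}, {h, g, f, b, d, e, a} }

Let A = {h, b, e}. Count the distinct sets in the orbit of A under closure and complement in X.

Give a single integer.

8

X∖A={g, f, d, a}, int(X∖A)={g}, hence cl(A)={h, f, b, d, e, a}
Orbit (k=closure, c=complement):
  1. A     = {h, b, e}
  2. kA    = {h, f, b, d, e, a}
  3. cA    = {g, f, d, a}
  4. ckA   = {g}
  5. kcA   = {g, f, d, e, a}
  6. kckA  = {g, d, e, a}
  7. ckcA  = {h, b}
  8. ckckA = {h, f, b}
(closed under both — stop)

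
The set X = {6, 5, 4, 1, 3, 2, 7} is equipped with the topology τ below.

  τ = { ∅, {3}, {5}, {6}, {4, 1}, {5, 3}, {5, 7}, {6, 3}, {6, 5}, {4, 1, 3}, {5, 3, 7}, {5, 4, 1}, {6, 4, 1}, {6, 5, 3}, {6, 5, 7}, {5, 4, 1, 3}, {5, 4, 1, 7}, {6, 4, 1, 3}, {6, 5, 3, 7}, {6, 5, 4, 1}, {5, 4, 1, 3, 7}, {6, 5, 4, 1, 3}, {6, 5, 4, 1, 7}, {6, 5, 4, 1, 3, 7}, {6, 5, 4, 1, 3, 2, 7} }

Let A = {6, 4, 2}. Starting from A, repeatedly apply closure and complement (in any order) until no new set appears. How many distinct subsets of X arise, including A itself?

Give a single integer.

10

closure: X∖int(X∖A) = X∖{5, 3, 7} = {6, 4, 1, 2}
Let k=closure and c=complement:
  1. A     = {6, 4, 2}
  2. kA    = {6, 4, 1, 2}
  3. cA    = {5, 1, 3, 7}
  4. ckA   = {5, 3, 7}
  5. kcA   = {5, 4, 1, 3, 2, 7}
  6. kckA  = {5, 3, 2, 7}
  7. ckcA  = {6}
  8. ckckA = {6, 4, 1}
  9. kckcA = {6, 2}
  10. ckckcA = {5, 4, 1, 3, 7}
— saturated at 10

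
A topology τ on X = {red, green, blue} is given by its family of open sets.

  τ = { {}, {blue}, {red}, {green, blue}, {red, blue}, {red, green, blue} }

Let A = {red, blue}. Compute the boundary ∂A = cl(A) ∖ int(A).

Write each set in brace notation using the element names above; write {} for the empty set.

opens ⊆ A: {}, {red}, {blue}, {red, blue}; union → int = {red, blue}
complement {green}; its interior {}; cl(A) = X∖{} = {red, green, blue}
boundary = {red, green, blue} ∖ {red, blue} = {green}

{green}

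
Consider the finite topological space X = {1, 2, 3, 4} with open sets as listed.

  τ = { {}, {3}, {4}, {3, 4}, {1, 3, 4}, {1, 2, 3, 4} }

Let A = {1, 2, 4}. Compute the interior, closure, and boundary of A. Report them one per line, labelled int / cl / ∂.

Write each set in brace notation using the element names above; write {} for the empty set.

U open, U⊆A: {}, {4}. int(A) = ⋃ = {4}
X∖A={3}, int(X∖A)={3}, hence cl(A)={1, 2, 4}
∂A: remove int from cl → {1, 2}

int(A) = {4}
cl(A)  = {1, 2, 4}
∂A     = {1, 2}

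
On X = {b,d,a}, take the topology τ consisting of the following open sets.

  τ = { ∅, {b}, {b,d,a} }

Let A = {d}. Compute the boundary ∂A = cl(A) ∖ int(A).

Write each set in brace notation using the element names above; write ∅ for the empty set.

interior: largest open inside A is ∅ (from ∅)
cl via duality: int({b,a}) = {b}, so X∖{b} = {d,a}
cl∖int = {d,a}

{d,a}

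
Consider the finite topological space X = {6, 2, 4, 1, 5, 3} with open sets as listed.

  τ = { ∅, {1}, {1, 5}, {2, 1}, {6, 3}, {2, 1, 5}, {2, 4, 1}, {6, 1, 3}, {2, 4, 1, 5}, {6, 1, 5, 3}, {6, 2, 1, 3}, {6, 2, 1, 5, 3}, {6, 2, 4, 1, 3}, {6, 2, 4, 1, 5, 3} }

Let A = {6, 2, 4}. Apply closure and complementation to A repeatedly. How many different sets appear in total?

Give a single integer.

8

complement {1, 5, 3}; its interior {1, 5}; cl(A) = X∖{1, 5} = {6, 2, 4, 3}
With k = closure, c = complement:
  1. A     = {6, 2, 4}
  2. kA    = {6, 2, 4, 3}
  3. cA    = {1, 5, 3}
  4. ckA   = {1, 5}
  5. kcA   = {6, 2, 4, 1, 5, 3}
  6. kckA  = {2, 4, 1, 5}
  7. ckcA  = ∅
  8. ckckA = {6, 3}
k, c of each give nothing new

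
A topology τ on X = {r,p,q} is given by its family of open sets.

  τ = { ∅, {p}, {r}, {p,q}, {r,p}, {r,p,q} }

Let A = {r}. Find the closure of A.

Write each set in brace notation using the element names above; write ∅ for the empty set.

{r}

complement {p,q}; its interior {p,q}; cl(A) = X∖{p,q} = {r}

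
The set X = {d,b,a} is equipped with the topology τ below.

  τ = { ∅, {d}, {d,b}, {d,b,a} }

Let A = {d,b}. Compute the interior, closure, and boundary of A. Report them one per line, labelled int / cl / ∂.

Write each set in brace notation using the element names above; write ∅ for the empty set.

opens ⊆ A: ∅, {d}, {d,b}; union → int = {d,b}
complement {a}; its interior ∅; cl(A) = X∖∅ = {d,b,a}
boundary = {d,b,a} ∖ {d,b} = {a}

int(A) = {d,b}
cl(A)  = {d,b,a}
∂A     = {a}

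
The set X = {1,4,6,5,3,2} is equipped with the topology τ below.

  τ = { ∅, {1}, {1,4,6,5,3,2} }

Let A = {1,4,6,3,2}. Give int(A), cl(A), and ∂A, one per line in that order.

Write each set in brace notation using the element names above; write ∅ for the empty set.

int(A) = {1}
cl(A)  = {1,4,6,5,3,2}
∂A     = {4,6,5,3,2}

opens ⊆ A: ∅, {1}; union → int = {1}
complement {5}; its interior ∅; cl(A) = X∖∅ = {1,4,6,5,3,2}
boundary = {1,4,6,5,3,2} ∖ {1} = {4,6,5,3,2}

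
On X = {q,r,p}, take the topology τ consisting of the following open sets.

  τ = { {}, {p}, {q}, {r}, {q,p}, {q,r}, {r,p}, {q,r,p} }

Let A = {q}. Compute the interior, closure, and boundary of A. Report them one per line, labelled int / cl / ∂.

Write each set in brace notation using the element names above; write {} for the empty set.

int(A) = {q}
cl(A)  = {q}
∂A     = {}

interior: largest open inside A is {q} (from {}, {q})
cl via duality: int({r,p}) = {r,p}, so X∖{r,p} = {q}
cl∖int = {}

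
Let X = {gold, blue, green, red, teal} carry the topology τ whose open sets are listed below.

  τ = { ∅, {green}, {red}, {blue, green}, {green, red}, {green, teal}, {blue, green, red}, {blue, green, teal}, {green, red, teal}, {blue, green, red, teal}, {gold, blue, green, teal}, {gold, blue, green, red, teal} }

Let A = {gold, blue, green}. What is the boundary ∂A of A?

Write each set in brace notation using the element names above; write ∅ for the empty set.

interior: largest open inside A is {blue, green} (from ∅, {green}, {blue, green})
cl via duality: int({red, teal}) = {red}, so X∖{red} = {gold, blue, green, teal}
cl∖int = {gold, teal}

{gold, teal}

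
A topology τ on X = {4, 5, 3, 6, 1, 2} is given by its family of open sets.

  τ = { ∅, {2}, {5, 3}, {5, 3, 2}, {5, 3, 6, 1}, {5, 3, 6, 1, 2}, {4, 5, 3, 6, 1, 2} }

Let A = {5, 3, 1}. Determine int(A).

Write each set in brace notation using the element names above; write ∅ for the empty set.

{5, 3}

open subsets of A: ∅, {5, 3}; so int(A) = {5, 3}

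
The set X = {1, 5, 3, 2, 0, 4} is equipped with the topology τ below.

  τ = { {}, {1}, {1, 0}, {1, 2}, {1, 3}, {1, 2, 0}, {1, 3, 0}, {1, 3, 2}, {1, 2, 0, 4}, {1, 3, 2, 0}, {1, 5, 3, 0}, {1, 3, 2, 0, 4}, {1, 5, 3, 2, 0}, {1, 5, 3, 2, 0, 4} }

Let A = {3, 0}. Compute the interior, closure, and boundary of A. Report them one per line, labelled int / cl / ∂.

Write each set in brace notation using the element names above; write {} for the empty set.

U open, U⊆A: {}. int(A) = ⋃ = {}
X∖A={1, 5, 2, 4}, int(X∖A)={1, 2}, hence cl(A)={5, 3, 0, 4}
∂A: remove int from cl → {5, 3, 0, 4}

int(A) = {}
cl(A)  = {5, 3, 0, 4}
∂A     = {5, 3, 0, 4}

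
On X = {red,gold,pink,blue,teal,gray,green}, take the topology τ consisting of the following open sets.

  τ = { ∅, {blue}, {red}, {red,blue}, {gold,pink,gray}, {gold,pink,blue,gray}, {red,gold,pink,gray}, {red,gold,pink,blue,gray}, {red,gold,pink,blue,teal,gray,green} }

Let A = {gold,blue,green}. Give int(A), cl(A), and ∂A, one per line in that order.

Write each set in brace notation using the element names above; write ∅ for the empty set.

int(A) = {blue}
cl(A)  = {gold,pink,blue,teal,gray,green}
∂A     = {gold,pink,teal,gray,green}

opens ⊆ A: ∅, {blue}; union → int = {blue}
complement {red,pink,teal,gray}; its interior {red}; cl(A) = X∖{red} = {gold,pink,blue,teal,gray,green}
boundary = {gold,pink,blue,teal,gray,green} ∖ {blue} = {gold,pink,teal,gray,green}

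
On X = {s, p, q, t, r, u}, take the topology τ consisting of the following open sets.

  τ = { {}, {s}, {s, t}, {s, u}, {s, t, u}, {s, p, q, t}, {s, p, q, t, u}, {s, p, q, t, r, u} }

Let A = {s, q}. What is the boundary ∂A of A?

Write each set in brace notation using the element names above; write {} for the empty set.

U open, U⊆A: {}, {s}. int(A) = ⋃ = {s}
X∖A={p, t, r, u}, int(X∖A)={}, hence cl(A)={s, p, q, t, r, u}
∂A: remove int from cl → {p, q, t, r, u}

{p, q, t, r, u}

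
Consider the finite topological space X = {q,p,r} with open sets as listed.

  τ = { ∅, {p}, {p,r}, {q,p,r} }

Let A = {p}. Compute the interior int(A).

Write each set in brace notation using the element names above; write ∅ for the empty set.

{p}

U open, U⊆A: ∅, {p}. int(A) = ⋃ = {p}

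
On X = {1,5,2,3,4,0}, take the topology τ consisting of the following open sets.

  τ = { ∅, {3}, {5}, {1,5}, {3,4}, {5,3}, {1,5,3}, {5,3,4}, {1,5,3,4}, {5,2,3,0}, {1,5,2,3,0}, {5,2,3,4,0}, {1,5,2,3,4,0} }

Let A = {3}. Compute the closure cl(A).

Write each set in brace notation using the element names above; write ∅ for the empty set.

cl via duality: int({1,5,2,4,0}) = {1,5}, so X∖{1,5} = {2,3,4,0}

{2,3,4,0}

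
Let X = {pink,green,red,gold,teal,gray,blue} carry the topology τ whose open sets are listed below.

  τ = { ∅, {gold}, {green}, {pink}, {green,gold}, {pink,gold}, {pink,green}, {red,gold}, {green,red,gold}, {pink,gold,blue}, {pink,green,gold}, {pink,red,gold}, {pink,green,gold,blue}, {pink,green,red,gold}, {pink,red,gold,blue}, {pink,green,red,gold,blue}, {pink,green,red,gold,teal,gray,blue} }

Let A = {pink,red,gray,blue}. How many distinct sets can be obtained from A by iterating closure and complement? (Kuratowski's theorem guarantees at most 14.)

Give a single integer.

X∖A={green,gold,teal}, int(X∖A)={green,gold}, hence cl(A)={pink,red,teal,gray,blue}
Orbit (k=closure, c=complement):
  1. A     = {pink,red,gray,blue}
  2. kA    = {pink,red,teal,gray,blue}
  3. cA    = {green,gold,teal}
  4. ckA   = {green,gold}
  5. kcA   = {green,red,gold,teal,gray,blue}
  6. ckcA  = {pink}
  7. kckcA = {pink,teal,gray,blue}
  8. ckckcA = {green,red,gold}
(closed under both — stop)

8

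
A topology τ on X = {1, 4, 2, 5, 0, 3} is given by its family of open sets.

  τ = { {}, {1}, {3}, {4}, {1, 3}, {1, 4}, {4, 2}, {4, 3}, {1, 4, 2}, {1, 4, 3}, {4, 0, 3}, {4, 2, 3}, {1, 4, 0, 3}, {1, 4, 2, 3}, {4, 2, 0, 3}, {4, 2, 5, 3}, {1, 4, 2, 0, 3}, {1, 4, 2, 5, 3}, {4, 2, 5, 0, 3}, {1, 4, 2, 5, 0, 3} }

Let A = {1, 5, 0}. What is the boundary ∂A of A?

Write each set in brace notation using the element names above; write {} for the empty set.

{5, 0}

opens ⊆ A: {}, {1}; union → int = {1}
complement {4, 2, 3}; its interior {4, 2, 3}; cl(A) = X∖{4, 2, 3} = {1, 5, 0}
boundary = {1, 5, 0} ∖ {1} = {5, 0}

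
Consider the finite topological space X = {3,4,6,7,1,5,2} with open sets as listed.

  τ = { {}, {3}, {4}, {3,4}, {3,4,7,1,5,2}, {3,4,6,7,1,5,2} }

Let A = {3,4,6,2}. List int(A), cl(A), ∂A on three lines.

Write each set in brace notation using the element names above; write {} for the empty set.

int(A) = {3,4}
cl(A)  = {3,4,6,7,1,5,2}
∂A     = {6,7,1,5,2}

U open, U⊆A: {}, {4}, {3}, {3,4}. int(A) = ⋃ = {3,4}
X∖A={7,1,5}, int(X∖A)={}, hence cl(A)={3,4,6,7,1,5,2}
∂A: remove int from cl → {6,7,1,5,2}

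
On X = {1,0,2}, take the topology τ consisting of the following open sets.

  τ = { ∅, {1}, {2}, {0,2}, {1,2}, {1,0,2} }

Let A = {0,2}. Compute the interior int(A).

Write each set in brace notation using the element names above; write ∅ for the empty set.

{0,2}

opens ⊆ A: ∅, {2}, {0,2}; union → int = {0,2}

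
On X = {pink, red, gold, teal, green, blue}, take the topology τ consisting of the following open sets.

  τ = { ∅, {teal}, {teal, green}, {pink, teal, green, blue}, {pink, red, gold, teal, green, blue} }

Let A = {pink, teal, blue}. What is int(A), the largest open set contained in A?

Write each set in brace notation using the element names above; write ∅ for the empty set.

{teal}

opens ⊆ A: ∅, {teal}; union → int = {teal}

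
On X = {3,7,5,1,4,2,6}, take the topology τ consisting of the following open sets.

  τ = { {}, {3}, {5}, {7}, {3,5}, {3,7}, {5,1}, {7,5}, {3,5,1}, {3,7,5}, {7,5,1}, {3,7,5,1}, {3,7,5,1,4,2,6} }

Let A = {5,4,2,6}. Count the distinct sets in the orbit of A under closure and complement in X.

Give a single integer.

X∖A={3,7,1}, int(X∖A)={3,7}, hence cl(A)={5,1,4,2,6}
Orbit (k=closure, c=complement):
  1. A     = {5,4,2,6}
  2. kA    = {5,1,4,2,6}
  3. cA    = {3,7,1}
  4. ckA   = {3,7}
  5. kcA   = {3,7,1,4,2,6}
  6. kckA  = {3,7,4,2,6}
  7. ckcA  = {5}
  8. ckckA = {5,1}
(closed under both — stop)

8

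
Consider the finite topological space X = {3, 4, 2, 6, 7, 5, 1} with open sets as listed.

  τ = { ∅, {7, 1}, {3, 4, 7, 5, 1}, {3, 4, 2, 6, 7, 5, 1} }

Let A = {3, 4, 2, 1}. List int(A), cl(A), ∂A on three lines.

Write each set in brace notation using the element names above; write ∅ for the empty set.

int(A) = ∅
cl(A)  = {3, 4, 2, 6, 7, 5, 1}
∂A     = {3, 4, 2, 6, 7, 5, 1}

interior: largest open inside A is ∅ (from ∅)
cl via duality: int({6, 7, 5}) = ∅, so X∖∅ = {3, 4, 2, 6, 7, 5, 1}
cl∖int = {3, 4, 2, 6, 7, 5, 1}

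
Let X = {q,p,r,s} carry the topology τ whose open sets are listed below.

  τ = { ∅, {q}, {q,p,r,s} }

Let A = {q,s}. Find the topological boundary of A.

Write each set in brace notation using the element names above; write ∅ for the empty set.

interior: largest open inside A is {q} (from ∅, {q})
cl via duality: int({p,r}) = ∅, so X∖∅ = {q,p,r,s}
cl∖int = {p,r,s}

{p,r,s}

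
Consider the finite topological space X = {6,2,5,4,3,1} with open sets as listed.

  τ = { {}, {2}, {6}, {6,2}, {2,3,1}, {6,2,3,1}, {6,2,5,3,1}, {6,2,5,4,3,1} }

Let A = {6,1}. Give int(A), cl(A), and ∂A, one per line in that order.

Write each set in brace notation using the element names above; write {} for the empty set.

int(A) = {6}
cl(A)  = {6,5,4,3,1}
∂A     = {5,4,3,1}

interior: largest open inside A is {6} (from {}, {6})
cl via duality: int({2,5,4,3}) = {2}, so X∖{2} = {6,5,4,3,1}
cl∖int = {5,4,3,1}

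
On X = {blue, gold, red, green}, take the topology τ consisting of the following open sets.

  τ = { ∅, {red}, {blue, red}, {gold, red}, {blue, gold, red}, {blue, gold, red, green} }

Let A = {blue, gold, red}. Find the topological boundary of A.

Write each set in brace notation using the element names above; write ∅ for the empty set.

{green}

U open, U⊆A: ∅, {red}, {blue, red}, {gold, red}, {blue, gold, red}. int(A) = ⋃ = {blue, gold, red}
X∖A={green}, int(X∖A)=∅, hence cl(A)={blue, gold, red, green}
∂A: remove int from cl → {green}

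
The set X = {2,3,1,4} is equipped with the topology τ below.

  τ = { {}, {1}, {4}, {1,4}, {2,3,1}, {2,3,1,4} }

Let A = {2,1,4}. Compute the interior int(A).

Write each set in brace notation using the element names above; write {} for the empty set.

{1,4}

U open, U⊆A: {}, {4}, {1}, {1,4}. int(A) = ⋃ = {1,4}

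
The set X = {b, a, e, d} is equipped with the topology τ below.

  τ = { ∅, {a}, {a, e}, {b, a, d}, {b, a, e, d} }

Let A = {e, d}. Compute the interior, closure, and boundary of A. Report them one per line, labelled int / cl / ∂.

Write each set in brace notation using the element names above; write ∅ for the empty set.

open subsets of A: ∅; so int(A) = ∅
closure: X∖int(X∖A) = X∖{a} = {b, e, d}
∂A = {b, e, d} minus ∅ = {b, e, d}

int(A) = ∅
cl(A)  = {b, e, d}
∂A     = {b, e, d}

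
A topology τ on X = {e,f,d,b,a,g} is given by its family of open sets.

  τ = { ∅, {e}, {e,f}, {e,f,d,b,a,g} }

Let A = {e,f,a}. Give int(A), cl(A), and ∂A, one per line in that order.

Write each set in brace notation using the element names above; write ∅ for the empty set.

open subsets of A: ∅, {e}, {e,f}; so int(A) = {e,f}
closure: X∖int(X∖A) = X∖∅ = {e,f,d,b,a,g}
∂A = {e,f,d,b,a,g} minus {e,f} = {d,b,a,g}

int(A) = {e,f}
cl(A)  = {e,f,d,b,a,g}
∂A     = {d,b,a,g}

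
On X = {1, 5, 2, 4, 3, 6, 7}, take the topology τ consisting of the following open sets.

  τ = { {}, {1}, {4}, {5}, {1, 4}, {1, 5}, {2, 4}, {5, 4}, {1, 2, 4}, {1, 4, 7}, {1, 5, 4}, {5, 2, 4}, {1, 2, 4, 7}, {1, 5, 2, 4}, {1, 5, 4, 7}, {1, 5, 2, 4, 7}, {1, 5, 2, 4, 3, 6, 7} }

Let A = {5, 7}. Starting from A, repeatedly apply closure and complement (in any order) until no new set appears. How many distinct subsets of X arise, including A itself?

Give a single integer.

complement {1, 2, 4, 3, 6}; its interior {1, 2, 4}; cl(A) = X∖{1, 2, 4} = {5, 3, 6, 7}
With k = closure, c = complement:
  1. A     = {5, 7}
  2. kA    = {5, 3, 6, 7}
  3. cA    = {1, 2, 4, 3, 6}
  4. ckA   = {1, 2, 4}
  5. kcA   = {1, 2, 4, 3, 6, 7}
  6. ckcA  = {5}
  7. kckcA = {5, 3, 6}
  8. ckckcA = {1, 2, 4, 7}
k, c of each give nothing new

8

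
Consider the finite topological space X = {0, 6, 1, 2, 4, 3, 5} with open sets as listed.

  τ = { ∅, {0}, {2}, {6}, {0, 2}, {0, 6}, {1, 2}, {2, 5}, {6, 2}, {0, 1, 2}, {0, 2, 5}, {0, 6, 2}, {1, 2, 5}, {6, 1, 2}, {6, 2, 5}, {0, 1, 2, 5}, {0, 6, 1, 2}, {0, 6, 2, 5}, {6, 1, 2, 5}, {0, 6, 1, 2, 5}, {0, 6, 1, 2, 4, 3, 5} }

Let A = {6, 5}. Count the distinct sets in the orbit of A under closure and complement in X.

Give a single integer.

8

cl via duality: int({0, 1, 2, 4, 3}) = {0, 1, 2}, so X∖{0, 1, 2} = {6, 4, 3, 5}
Write k for closure, c for complement:
  1. A     = {6, 5}
  2. kA    = {6, 4, 3, 5}
  3. cA    = {0, 1, 2, 4, 3}
  4. ckA   = {0, 1, 2}
  5. kcA   = {0, 1, 2, 4, 3, 5}
  6. ckcA  = {6}
  7. kckcA = {6, 4, 3}
  8. ckckcA = {0, 1, 2, 5}
applying k or c yields no new set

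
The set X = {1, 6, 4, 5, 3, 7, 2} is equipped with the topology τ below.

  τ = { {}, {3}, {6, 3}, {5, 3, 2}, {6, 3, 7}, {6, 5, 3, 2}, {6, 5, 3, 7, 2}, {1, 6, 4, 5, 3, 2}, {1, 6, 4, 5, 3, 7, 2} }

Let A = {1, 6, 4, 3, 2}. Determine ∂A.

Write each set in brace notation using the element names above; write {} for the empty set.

U open, U⊆A: {}, {3}, {6, 3}. int(A) = ⋃ = {6, 3}
X∖A={5, 7}, int(X∖A)={}, hence cl(A)={1, 6, 4, 5, 3, 7, 2}
∂A: remove int from cl → {1, 4, 5, 7, 2}

{1, 4, 5, 7, 2}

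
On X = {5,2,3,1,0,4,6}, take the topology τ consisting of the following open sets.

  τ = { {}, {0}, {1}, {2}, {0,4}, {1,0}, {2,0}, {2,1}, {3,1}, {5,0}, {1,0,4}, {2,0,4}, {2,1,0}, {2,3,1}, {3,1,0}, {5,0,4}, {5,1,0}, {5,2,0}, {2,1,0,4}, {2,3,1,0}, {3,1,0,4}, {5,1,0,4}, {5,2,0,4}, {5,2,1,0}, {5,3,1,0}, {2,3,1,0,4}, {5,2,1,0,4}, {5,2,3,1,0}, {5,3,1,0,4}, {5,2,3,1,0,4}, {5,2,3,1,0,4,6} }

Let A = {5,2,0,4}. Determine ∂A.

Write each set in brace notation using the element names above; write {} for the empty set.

U open, U⊆A: {}, {0}, {2}, {0,4}, {5,0}, {2,0}, {5,0,4}, {2,0,4}, {5,2,0}, {5,2,0,4}. int(A) = ⋃ = {5,2,0,4}
X∖A={3,1,6}, int(X∖A)={3,1}, hence cl(A)={5,2,0,4,6}
∂A: remove int from cl → {6}

{6}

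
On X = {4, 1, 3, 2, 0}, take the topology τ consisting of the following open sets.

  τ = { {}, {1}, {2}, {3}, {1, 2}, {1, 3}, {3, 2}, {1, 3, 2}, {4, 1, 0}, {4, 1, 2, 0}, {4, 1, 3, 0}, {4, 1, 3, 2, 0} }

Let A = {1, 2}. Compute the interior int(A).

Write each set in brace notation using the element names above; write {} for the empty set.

{1, 2}

U open, U⊆A: {}, {2}, {1}, {1, 2}. int(A) = ⋃ = {1, 2}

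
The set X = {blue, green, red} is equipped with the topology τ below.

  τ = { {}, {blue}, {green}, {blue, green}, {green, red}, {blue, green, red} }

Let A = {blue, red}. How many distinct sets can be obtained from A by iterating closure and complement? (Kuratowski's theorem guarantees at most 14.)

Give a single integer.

X∖A={green}, int(X∖A)={green}, hence cl(A)={blue, red}
Orbit (k=closure, c=complement):
  1. A     = {blue, red}
  2. cA    = {green}
  3. kcA   = {green, red}
  4. ckcA  = {blue}
(closed under both — stop)

4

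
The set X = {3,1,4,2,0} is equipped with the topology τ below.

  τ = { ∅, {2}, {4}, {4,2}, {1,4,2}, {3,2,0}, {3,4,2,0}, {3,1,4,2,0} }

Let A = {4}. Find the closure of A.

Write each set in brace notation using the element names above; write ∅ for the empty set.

{1,4}

cl via duality: int({3,1,2,0}) = {3,2,0}, so X∖{3,2,0} = {1,4}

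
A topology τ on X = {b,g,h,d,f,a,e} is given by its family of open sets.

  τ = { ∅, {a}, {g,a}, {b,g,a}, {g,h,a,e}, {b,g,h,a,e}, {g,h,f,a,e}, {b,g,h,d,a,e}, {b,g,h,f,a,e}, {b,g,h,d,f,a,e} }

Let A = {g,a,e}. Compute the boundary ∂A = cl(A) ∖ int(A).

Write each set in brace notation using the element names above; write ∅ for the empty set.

opens ⊆ A: ∅, {a}, {g,a}; union → int = {g,a}
complement {b,h,d,f}; its interior ∅; cl(A) = X∖∅ = {b,g,h,d,f,a,e}
boundary = {b,g,h,d,f,a,e} ∖ {g,a} = {b,h,d,f,e}

{b,h,d,f,e}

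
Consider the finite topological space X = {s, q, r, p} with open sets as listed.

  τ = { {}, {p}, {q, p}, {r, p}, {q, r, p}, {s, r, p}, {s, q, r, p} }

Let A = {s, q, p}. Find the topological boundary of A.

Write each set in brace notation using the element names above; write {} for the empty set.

{s, r}

opens ⊆ A: {}, {p}, {q, p}; union → int = {q, p}
complement {r}; its interior {}; cl(A) = X∖{} = {s, q, r, p}
boundary = {s, q, r, p} ∖ {q, p} = {s, r}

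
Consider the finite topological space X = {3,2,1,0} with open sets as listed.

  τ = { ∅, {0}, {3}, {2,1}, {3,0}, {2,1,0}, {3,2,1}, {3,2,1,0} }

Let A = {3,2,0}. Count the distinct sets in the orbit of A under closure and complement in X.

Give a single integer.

6

complement {1}; its interior ∅; cl(A) = X∖∅ = {3,2,1,0}
With k = closure, c = complement:
  1. A     = {3,2,0}
  2. kA    = {3,2,1,0}
  3. cA    = {1}
  4. ckA   = ∅
  5. kcA   = {2,1}
  6. ckcA  = {3,0}
k, c of each give nothing new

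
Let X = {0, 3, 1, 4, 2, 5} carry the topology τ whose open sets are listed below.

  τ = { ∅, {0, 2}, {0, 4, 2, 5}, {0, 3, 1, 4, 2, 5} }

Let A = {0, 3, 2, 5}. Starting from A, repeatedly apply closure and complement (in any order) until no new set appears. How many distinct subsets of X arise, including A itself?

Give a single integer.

cl via duality: int({1, 4}) = ∅, so X∖∅ = {0, 3, 1, 4, 2, 5}
Write k for closure, c for complement:
  1. A     = {0, 3, 2, 5}
  2. kA    = {0, 3, 1, 4, 2, 5}
  3. cA    = {1, 4}
  4. ckA   = ∅
  5. kcA   = {3, 1, 4, 5}
  6. ckcA  = {0, 2}
applying k or c yields no new set

6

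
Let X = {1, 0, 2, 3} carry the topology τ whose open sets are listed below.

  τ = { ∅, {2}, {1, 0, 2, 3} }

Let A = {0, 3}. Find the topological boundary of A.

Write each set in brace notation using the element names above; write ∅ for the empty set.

{1, 0, 3}

opens ⊆ A: ∅; union → int = ∅
complement {1, 2}; its interior {2}; cl(A) = X∖{2} = {1, 0, 3}
boundary = {1, 0, 3} ∖ ∅ = {1, 0, 3}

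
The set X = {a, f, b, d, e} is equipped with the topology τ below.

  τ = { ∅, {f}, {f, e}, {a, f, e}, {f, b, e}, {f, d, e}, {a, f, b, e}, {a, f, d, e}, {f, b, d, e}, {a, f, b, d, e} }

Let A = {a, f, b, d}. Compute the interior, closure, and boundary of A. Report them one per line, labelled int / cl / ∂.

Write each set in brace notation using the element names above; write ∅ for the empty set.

interior: largest open inside A is {f} (from ∅, {f})
cl via duality: int({e}) = ∅, so X∖∅ = {a, f, b, d, e}
cl∖int = {a, b, d, e}

int(A) = {f}
cl(A)  = {a, f, b, d, e}
∂A     = {a, b, d, e}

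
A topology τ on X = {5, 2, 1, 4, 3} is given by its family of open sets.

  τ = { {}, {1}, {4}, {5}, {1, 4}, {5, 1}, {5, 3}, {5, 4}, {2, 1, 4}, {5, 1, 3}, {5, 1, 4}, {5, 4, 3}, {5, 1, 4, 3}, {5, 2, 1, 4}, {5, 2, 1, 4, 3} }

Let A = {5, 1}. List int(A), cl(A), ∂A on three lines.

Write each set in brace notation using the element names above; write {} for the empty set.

int(A) = {5, 1}
cl(A)  = {5, 2, 1, 3}
∂A     = {2, 3}

open subsets of A: {}, {5}, {1}, {5, 1}; so int(A) = {5, 1}
closure: X∖int(X∖A) = X∖{4} = {5, 2, 1, 3}
∂A = {5, 2, 1, 3} minus {5, 1} = {2, 3}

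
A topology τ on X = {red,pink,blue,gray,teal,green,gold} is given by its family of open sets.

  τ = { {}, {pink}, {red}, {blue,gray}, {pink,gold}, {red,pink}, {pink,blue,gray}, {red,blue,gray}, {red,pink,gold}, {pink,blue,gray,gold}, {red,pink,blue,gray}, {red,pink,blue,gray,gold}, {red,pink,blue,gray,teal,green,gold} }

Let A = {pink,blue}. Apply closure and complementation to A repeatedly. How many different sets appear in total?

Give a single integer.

complement {red,gray,teal,green,gold}; its interior {red}; cl(A) = X∖{red} = {pink,blue,gray,teal,green,gold}
With k = closure, c = complement:
  1. A     = {pink,blue}
  2. kA    = {pink,blue,gray,teal,green,gold}
  3. cA    = {red,gray,teal,green,gold}
  4. ckA   = {red}
  5. kcA   = {red,blue,gray,teal,green,gold}
  6. kckA  = {red,teal,green}
  7. ckcA  = {pink}
  8. ckckA = {pink,blue,gray,gold}
  9. kckcA = {pink,teal,green,gold}
  10. ckckcA = {red,blue,gray}
  11. kckckcA = {red,blue,gray,teal,green}
  12. ckckckcA = {pink,gold}
k, c of each give nothing new

12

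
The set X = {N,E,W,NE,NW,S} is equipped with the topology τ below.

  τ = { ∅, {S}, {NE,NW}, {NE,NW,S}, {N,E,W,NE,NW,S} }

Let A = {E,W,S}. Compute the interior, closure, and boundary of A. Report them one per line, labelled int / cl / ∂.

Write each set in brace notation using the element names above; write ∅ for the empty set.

int(A) = {S}
cl(A)  = {N,E,W,S}
∂A     = {N,E,W}

opens ⊆ A: ∅, {S}; union → int = {S}
complement {N,NE,NW}; its interior {NE,NW}; cl(A) = X∖{NE,NW} = {N,E,W,S}
boundary = {N,E,W,S} ∖ {S} = {N,E,W}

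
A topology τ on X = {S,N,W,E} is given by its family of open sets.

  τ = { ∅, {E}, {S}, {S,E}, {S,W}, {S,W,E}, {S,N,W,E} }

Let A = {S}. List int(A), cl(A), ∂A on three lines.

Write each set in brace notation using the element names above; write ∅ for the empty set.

interior: largest open inside A is {S} (from ∅, {S})
cl via duality: int({N,W,E}) = {E}, so X∖{E} = {S,N,W}
cl∖int = {N,W}

int(A) = {S}
cl(A)  = {S,N,W}
∂A     = {N,W}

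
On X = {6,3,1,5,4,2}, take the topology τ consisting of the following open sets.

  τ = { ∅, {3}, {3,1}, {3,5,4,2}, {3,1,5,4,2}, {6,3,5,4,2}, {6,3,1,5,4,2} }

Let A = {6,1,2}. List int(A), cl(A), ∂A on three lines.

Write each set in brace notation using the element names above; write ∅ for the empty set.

open subsets of A: ∅; so int(A) = ∅
closure: X∖int(X∖A) = X∖{3} = {6,1,5,4,2}
∂A = {6,1,5,4,2} minus ∅ = {6,1,5,4,2}

int(A) = ∅
cl(A)  = {6,1,5,4,2}
∂A     = {6,1,5,4,2}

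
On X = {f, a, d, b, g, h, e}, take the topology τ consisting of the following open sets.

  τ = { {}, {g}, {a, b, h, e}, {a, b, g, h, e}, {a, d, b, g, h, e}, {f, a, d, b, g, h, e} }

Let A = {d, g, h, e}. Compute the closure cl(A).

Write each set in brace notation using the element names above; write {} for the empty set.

{f, a, d, b, g, h, e}

complement {f, a, b}; its interior {}; cl(A) = X∖{} = {f, a, d, b, g, h, e}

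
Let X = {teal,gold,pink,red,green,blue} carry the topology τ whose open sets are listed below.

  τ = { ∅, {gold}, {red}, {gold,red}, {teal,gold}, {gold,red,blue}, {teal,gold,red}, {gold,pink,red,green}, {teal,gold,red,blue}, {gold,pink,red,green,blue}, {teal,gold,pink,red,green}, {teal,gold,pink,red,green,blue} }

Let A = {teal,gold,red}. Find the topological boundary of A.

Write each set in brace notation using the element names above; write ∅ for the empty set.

opens ⊆ A: ∅, {red}, {gold}, {gold,red}, {teal,gold}, {teal,gold,red}; union → int = {teal,gold,red}
complement {pink,green,blue}; its interior ∅; cl(A) = X∖∅ = {teal,gold,pink,red,green,blue}
boundary = {teal,gold,pink,red,green,blue} ∖ {teal,gold,red} = {pink,green,blue}

{pink,green,blue}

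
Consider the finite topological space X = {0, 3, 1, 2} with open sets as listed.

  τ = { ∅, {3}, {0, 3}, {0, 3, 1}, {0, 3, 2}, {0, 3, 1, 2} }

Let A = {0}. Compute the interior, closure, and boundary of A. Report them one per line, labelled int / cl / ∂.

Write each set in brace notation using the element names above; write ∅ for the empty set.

int(A) = ∅
cl(A)  = {0, 1, 2}
∂A     = {0, 1, 2}

interior: largest open inside A is ∅ (from ∅)
cl via duality: int({3, 1, 2}) = {3}, so X∖{3} = {0, 1, 2}
cl∖int = {0, 1, 2}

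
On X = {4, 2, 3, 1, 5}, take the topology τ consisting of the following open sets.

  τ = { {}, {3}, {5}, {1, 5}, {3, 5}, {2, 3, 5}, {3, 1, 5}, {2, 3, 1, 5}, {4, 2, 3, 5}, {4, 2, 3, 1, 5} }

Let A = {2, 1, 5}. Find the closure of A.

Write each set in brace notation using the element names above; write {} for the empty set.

{4, 2, 1, 5}

closure: X∖int(X∖A) = X∖{3} = {4, 2, 1, 5}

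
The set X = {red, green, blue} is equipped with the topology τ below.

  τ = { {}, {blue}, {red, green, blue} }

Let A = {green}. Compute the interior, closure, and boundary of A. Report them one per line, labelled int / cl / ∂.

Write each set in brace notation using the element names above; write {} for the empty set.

interior: largest open inside A is {} (from {})
cl via duality: int({red, blue}) = {blue}, so X∖{blue} = {red, green}
cl∖int = {red, green}

int(A) = {}
cl(A)  = {red, green}
∂A     = {red, green}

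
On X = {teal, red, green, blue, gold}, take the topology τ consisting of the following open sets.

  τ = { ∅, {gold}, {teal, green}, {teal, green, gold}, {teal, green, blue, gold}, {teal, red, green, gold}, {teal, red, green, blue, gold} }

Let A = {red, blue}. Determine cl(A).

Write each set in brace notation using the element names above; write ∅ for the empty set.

X∖A={teal, green, gold}, int(X∖A)={teal, green, gold}, hence cl(A)={red, blue}

{red, blue}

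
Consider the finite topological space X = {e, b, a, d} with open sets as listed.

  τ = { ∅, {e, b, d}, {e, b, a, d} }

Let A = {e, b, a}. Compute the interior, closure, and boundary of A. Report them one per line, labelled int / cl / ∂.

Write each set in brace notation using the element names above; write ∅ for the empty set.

opens ⊆ A: ∅; union → int = ∅
complement {d}; its interior ∅; cl(A) = X∖∅ = {e, b, a, d}
boundary = {e, b, a, d} ∖ ∅ = {e, b, a, d}

int(A) = ∅
cl(A)  = {e, b, a, d}
∂A     = {e, b, a, d}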